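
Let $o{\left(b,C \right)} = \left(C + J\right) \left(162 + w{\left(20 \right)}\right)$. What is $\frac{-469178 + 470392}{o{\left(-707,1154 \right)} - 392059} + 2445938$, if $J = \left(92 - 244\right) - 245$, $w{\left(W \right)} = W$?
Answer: $\frac{621965343116}{254285} \approx 2.4459 \cdot 10^{6}$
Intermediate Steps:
$J = -397$ ($J = -152 - 245 = -397$)
$o{\left(b,C \right)} = -72254 + 182 C$ ($o{\left(b,C \right)} = \left(C - 397\right) \left(162 + 20\right) = \left(-397 + C\right) 182 = -72254 + 182 C$)
$\frac{-469178 + 470392}{o{\left(-707,1154 \right)} - 392059} + 2445938 = \frac{-469178 + 470392}{\left(-72254 + 182 \cdot 1154\right) - 392059} + 2445938 = \frac{1214}{\left(-72254 + 210028\right) - 392059} + 2445938 = \frac{1214}{137774 - 392059} + 2445938 = \frac{1214}{-254285} + 2445938 = 1214 \left(- \frac{1}{254285}\right) + 2445938 = - \frac{1214}{254285} + 2445938 = \frac{621965343116}{254285}$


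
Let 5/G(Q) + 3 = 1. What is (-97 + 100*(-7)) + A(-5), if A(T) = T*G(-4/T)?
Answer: -1569/2 ≈ -784.50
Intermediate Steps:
G(Q) = -5/2 (G(Q) = 5/(-3 + 1) = 5/(-2) = 5*(-½) = -5/2)
A(T) = -5*T/2 (A(T) = T*(-5/2) = -5*T/2)
(-97 + 100*(-7)) + A(-5) = (-97 + 100*(-7)) - 5/2*(-5) = (-97 - 700) + 25/2 = -797 + 25/2 = -1569/2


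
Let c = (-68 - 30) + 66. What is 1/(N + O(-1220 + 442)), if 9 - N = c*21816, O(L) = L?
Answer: 1/697343 ≈ 1.4340e-6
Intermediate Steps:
c = -32 (c = -98 + 66 = -32)
N = 698121 (N = 9 - (-32)*21816 = 9 - 1*(-698112) = 9 + 698112 = 698121)
1/(N + O(-1220 + 442)) = 1/(698121 + (-1220 + 442)) = 1/(698121 - 778) = 1/697343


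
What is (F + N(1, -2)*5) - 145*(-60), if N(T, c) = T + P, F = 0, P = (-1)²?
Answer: 8710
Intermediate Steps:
P = 1
N(T, c) = 1 + T (N(T, c) = T + 1 = 1 + T)
(F + N(1, -2)*5) - 145*(-60) = (0 + (1 + 1)*5) - 145*(-60) = (0 + 2*5) + 8700 = (0 + 10) + 8700 = 10 + 8700 = 8710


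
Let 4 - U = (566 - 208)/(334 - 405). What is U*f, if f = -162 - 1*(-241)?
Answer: 50718/71 ≈ 714.34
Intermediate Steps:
f = 79 (f = -162 + 241 = 79)
U = 642/71 (U = 4 - (566 - 208)/(334 - 405) = 4 - 358/(-71) = 4 - 358*(-1)/71 = 4 - 1*(-358/71) = 4 + 358/71 = 642/71 ≈ 9.0423)
U*f = (642/71)*79 = 50718/71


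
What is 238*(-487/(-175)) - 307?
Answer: 8883/25 ≈ 355.32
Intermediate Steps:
238*(-487/(-175)) - 307 = 238*(-487*(-1/175)) - 307 = 238*(487/175) - 307 = 16558/25 - 307 = 8883/25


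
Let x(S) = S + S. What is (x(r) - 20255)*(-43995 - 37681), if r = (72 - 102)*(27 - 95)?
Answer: 1321109300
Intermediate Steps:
r = 2040 (r = -30*(-68) = 2040)
x(S) = 2*S
(x(r) - 20255)*(-43995 - 37681) = (2*2040 - 20255)*(-43995 - 37681) = (4080 - 20255)*(-81676) = -16175*(-81676) = 1321109300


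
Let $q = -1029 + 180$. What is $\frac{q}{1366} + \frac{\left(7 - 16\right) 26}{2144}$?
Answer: $- \frac{534975}{732176} \approx -0.73066$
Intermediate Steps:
$q = -849$
$\frac{q}{1366} + \frac{\left(7 - 16\right) 26}{2144} = - \frac{849}{1366} + \frac{\left(7 - 16\right) 26}{2144} = \left(-849\right) \frac{1}{1366} + \left(-9\right) 26 \cdot \frac{1}{2144} = - \frac{849}{1366} - \frac{117}{1072} = - \frac{534975}{732176}$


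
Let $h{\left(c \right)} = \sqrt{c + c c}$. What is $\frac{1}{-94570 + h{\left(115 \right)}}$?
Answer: $- \frac{9457}{894347156} - \frac{\sqrt{3335}}{4471735780} \approx -1.0587 \cdot 10^{-5}$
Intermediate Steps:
$h{\left(c \right)} = \sqrt{c + c^{2}}$
$\frac{1}{-94570 + h{\left(115 \right)}} = \frac{1}{-94570 + \sqrt{115 \left(1 + 115\right)}} = \frac{1}{-94570 + \sqrt{115 \cdot 116}} = \frac{1}{-94570 + \sqrt{13340}} = \frac{1}{-94570 + 2 \sqrt{3335}}$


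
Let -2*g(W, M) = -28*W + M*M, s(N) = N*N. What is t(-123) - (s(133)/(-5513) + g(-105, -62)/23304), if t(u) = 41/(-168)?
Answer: 2796993821/899324664 ≈ 3.1101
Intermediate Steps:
s(N) = N**2
g(W, M) = 14*W - M**2/2 (g(W, M) = -(-28*W + M*M)/2 = -(-28*W + M**2)/2 = -(M**2 - 28*W)/2 = 14*W - M**2/2)
t(u) = -41/168 (t(u) = 41*(-1/168) = -41/168)
t(-123) - (s(133)/(-5513) + g(-105, -62)/23304) = -41/168 - (133**2/(-5513) + (14*(-105) - 1/2*(-62)**2)/23304) = -41/168 - (17689*(-1/5513) + (-1470 - 1/2*3844)*(1/23304)) = -41/168 - (-17689/5513 + (-1470 - 1922)*(1/23304)) = -41/168 - (-17689/5513 - 3392*1/23304) = -41/168 - (-17689/5513 - 424/2913) = -41/168 - 1*(-53865569/16059369) = -41/168 + 53865569/16059369 = 2796993821/899324664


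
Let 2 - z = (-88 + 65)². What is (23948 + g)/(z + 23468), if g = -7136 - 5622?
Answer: 3730/7647 ≈ 0.48777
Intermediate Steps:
z = -527 (z = 2 - (-88 + 65)² = 2 - 1*(-23)² = 2 - 1*529 = 2 - 529 = -527)
g = -12758
(23948 + g)/(z + 23468) = (23948 - 12758)/(-527 + 23468) = 11190/22941 = 11190*(1/22941) = 3730/7647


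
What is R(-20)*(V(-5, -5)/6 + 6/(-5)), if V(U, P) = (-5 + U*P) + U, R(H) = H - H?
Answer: 0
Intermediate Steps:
R(H) = 0
V(U, P) = -5 + U + P*U (V(U, P) = (-5 + P*U) + U = -5 + U + P*U)
R(-20)*(V(-5, -5)/6 + 6/(-5)) = 0*((-5 - 5 - 5*(-5))/6 + 6/(-5)) = 0*((-5 - 5 + 25)*(⅙) + 6*(-⅕)) = 0*(15*(⅙) - 6/5) = 0*(5/2 - 6/5) = 0*(13/10) = 0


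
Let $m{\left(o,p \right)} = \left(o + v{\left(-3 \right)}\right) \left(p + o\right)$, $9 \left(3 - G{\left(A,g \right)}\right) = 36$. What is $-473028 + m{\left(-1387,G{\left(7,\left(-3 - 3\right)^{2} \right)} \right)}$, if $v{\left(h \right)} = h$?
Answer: $1456292$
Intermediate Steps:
$G{\left(A,g \right)} = -1$ ($G{\left(A,g \right)} = 3 - 4 = -1$)
$m{\left(o,p \right)} = \left(-3 + o\right) \left(o + p\right)$ ($m{\left(o,p \right)} = \left(o - 3\right) \left(p + o\right) = \left(-3 + o\right) \left(o + p\right)$)
$-473028 + m{\left(-1387,G{\left(7,\left(-3 - 3\right)^{2} \right)} \right)} = -473028 - \left(-5551 - 1923769\right) = -473028 + \left(1923769 + 4161 + 3 + 1387\right) = -473028 + 1929320 = 1456292$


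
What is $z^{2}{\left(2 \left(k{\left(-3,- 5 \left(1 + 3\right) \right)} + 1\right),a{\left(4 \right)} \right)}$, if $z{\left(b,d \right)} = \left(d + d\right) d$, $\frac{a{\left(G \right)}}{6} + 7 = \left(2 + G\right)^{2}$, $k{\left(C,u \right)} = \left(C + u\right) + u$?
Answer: $3666544704$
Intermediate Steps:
$k{\left(C,u \right)} = C + 2 u$
$a{\left(G \right)} = -42 + 6 \left(2 + G\right)^{2}$
$z{\left(b,d \right)} = 2 d^{2}$ ($z{\left(b,d \right)} = 2 d d = 2 d^{2}$)
$z^{2}{\left(2 \left(k{\left(-3,- 5 \left(1 + 3\right) \right)} + 1\right),a{\left(4 \right)} \right)} = \left(2 \left(-42 + 6 \left(2 + 4\right)^{2}\right)^{2}\right)^{2} = \left(2 \left(-42 + 6 \cdot 6^{2}\right)^{2}\right)^{2} = \left(2 \left(-42 + 6 \cdot 36\right)^{2}\right)^{2} = \left(2 \left(-42 + 216\right)^{2}\right)^{2} = \left(2 \cdot 174^{2}\right)^{2} = \left(2 \cdot 30276\right)^{2} = 60552^{2} = 3666544704$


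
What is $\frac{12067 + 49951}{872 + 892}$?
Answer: $\frac{31009}{882} \approx 35.158$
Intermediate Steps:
$\frac{12067 + 49951}{872 + 892} = \frac{62018}{1764} = 62018 \cdot \frac{1}{1764} = \frac{31009}{882}$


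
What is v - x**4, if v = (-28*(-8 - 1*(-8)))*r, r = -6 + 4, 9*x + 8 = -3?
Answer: -14641/6561 ≈ -2.2315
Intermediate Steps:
x = -11/9 (x = -8/9 + (1/9)*(-3) = -8/9 - 1/3 = -11/9 ≈ -1.2222)
r = -2
v = 0 (v = -28*(-8 - 1*(-8))*(-2) = -28*(-8 + 8)*(-2) = -28*0*(-2) = 0*(-2) = 0)
v - x**4 = 0 - (-11/9)**4 = 0 - 1*14641/6561 = 0 - 14641/6561 = -14641/6561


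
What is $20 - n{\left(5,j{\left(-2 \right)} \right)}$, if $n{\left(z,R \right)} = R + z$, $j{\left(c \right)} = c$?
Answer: $17$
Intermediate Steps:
$20 - n{\left(5,j{\left(-2 \right)} \right)} = 20 - \left(-2 + 5\right) = 20 - 3 = 17$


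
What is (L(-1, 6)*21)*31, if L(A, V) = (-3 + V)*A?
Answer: -1953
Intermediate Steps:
L(A, V) = A*(-3 + V)
(L(-1, 6)*21)*31 = (-(-3 + 6)*21)*31 = (-1*3*21)*31 = -3*21*31 = -63*31 = -1953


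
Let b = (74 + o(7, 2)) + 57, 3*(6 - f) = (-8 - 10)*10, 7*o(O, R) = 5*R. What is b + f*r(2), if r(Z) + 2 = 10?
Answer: 4623/7 ≈ 660.43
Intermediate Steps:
r(Z) = 8 (r(Z) = -2 + 10 = 8)
o(O, R) = 5*R/7 (o(O, R) = (5*R)/7 = 5*R/7)
f = 66 (f = 6 - (-8 - 10)*10/3 = 6 - (-6)*10 = 6 - ⅓*(-180) = 6 + 60 = 66)
b = 927/7 (b = (74 + (5/7)*2) + 57 = (74 + 10/7) + 57 = 528/7 + 57 = 927/7 ≈ 132.43)
b + f*r(2) = 927/7 + 66*8 = 927/7 + 528 = 4623/7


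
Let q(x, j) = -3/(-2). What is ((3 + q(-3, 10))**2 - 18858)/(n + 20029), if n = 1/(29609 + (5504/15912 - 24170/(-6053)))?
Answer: -26864691336152997/28563544142957120 ≈ -0.94052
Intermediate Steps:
q(x, j) = 3/2 (q(x, j) = -3*(-1/2) = 3/2)
n = 12039417/356527336547 (n = 1/(29609 + (5504*(1/15912) - 24170*(-1/6053))) = 1/(29609 + (688/1989 + 24170/6053)) = 1/(29609 + 52238594/12039417) = 1/(356527336547/12039417) = 12039417/356527336547 ≈ 3.3769e-5)
((3 + q(-3, 10))**2 - 18858)/(n + 20029) = ((3 + 3/2)**2 - 18858)/(12039417/356527336547 + 20029) = ((9/2)**2 - 18858)/(7140886035739280/356527336547) = (81/4 - 18858)*(356527336547/7140886035739280) = -75351/4*356527336547/7140886035739280 = -26864691336152997/28563544142957120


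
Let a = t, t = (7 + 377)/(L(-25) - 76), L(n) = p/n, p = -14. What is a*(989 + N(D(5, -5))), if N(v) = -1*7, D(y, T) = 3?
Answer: -4713600/943 ≈ -4998.5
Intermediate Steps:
L(n) = -14/n
N(v) = -7
t = -4800/943 (t = (7 + 377)/(-14/(-25) - 76) = 384/(-14*(-1/25) - 76) = 384/(14/25 - 76) = 384/(-1886/25) = 384*(-25/1886) = -4800/943 ≈ -5.0901)
a = -4800/943 ≈ -5.0901
a*(989 + N(D(5, -5))) = -4800*(989 - 7)/943 = -4800/943*982 = -4713600/943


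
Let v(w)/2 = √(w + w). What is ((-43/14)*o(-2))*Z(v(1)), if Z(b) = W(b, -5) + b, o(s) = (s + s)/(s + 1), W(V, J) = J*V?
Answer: 688*√2/7 ≈ 139.00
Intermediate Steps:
v(w) = 2*√2*√w (v(w) = 2*√(w + w) = 2*√(2*w) = 2*(√2*√w) = 2*√2*√w)
o(s) = 2*s/(1 + s) (o(s) = (2*s)/(1 + s) = 2*s/(1 + s))
Z(b) = -4*b (Z(b) = -5*b + b = -4*b)
((-43/14)*o(-2))*Z(v(1)) = ((-43/14)*(2*(-2)/(1 - 2)))*(-8*√2*√1) = ((-43*1/14)*(2*(-2)/(-1)))*(-8*√2) = (-43*(-2)*(-1)/7)*(-8*√2) = (-43/14*4)*(-8*√2) = -(-688)*√2/7 = 688*√2/7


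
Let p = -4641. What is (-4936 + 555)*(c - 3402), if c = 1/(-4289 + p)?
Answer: 133094171041/8930 ≈ 1.4904e+7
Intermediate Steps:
c = -1/8930 (c = 1/(-4289 - 4641) = 1/(-8930) = -1/8930 ≈ -0.00011198)
(-4936 + 555)*(c - 3402) = (-4936 + 555)*(-1/8930 - 3402) = -4381*(-30379861/8930) = 133094171041/8930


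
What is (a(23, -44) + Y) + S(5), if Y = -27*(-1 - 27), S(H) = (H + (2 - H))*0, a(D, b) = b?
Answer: 712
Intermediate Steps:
S(H) = 0 (S(H) = 2*0 = 0)
Y = 756 (Y = -27*(-28) = 756)
(a(23, -44) + Y) + S(5) = (-44 + 756) + 0 = 712 + 0 = 712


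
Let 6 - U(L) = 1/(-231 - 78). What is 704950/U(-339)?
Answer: 43565910/371 ≈ 1.1743e+5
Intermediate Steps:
U(L) = 1855/309 (U(L) = 6 - 1/(-231 - 78) = 6 - 1/(-309) = 6 - 1*(-1/309) = 6 + 1/309 = 1855/309)
704950/U(-339) = 704950/(1855/309) = 704950*(309/1855) = 43565910/371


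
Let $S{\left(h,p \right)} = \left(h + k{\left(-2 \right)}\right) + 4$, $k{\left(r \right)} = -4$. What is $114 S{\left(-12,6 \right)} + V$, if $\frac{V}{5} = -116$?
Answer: $-1948$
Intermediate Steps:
$V = -580$ ($V = 5 \left(-116\right) = -580$)
$S{\left(h,p \right)} = h$ ($S{\left(h,p \right)} = \left(h - 4\right) + 4 = \left(-4 + h\right) + 4 = h$)
$114 S{\left(-12,6 \right)} + V = 114 \left(-12\right) - 580 = -1368 - 580 = -1948$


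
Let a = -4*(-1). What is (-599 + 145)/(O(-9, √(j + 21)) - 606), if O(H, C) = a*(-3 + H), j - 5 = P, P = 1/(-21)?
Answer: 227/327 ≈ 0.69419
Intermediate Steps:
P = -1/21 ≈ -0.047619
j = 104/21 (j = 5 - 1/21 = 104/21 ≈ 4.9524)
a = 4
O(H, C) = -12 + 4*H (O(H, C) = 4*(-3 + H) = -12 + 4*H)
(-599 + 145)/(O(-9, √(j + 21)) - 606) = (-599 + 145)/((-12 + 4*(-9)) - 606) = -454/((-12 - 36) - 606) = -454/(-48 - 606) = -454/(-654) = -454*(-1/654) = 227/327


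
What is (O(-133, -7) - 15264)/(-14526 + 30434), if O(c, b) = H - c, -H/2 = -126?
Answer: -14879/15908 ≈ -0.93532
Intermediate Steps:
H = 252 (H = -2*(-126) = 252)
O(c, b) = 252 - c
(O(-133, -7) - 15264)/(-14526 + 30434) = ((252 - 1*(-133)) - 15264)/(-14526 + 30434) = ((252 + 133) - 15264)/15908 = (385 - 15264)*(1/15908) = -14879*1/15908 = -14879/15908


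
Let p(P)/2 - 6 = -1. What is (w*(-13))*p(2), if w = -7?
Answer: 910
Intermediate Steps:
p(P) = 10 (p(P) = 12 + 2*(-1) = 12 - 2 = 10)
(w*(-13))*p(2) = -7*(-13)*10 = 91*10 = 910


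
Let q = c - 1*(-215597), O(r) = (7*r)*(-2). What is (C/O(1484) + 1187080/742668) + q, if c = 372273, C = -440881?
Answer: 323964014650741/551059656 ≈ 5.8789e+5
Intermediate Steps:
O(r) = -14*r
q = 587870 (q = 372273 - 1*(-215597) = 372273 + 215597 = 587870)
(C/O(1484) + 1187080/742668) + q = (-440881/((-14*1484)) + 1187080/742668) + 587870 = (-440881/(-20776) + 1187080*(1/742668)) + 587870 = (-440881*(-1/20776) + 296770/185667) + 587870 = (62983/2968 + 296770/185667) + 587870 = 12574678021/551059656 + 587870 = 323964014650741/551059656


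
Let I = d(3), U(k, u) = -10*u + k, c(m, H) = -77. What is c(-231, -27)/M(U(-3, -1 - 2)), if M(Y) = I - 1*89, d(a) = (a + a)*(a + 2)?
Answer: 77/59 ≈ 1.3051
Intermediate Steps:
U(k, u) = k - 10*u
d(a) = 2*a*(2 + a) (d(a) = (2*a)*(2 + a) = 2*a*(2 + a))
I = 30 (I = 2*3*(2 + 3) = 2*3*5 = 30)
M(Y) = -59 (M(Y) = 30 - 1*89 = 30 - 89 = -59)
c(-231, -27)/M(U(-3, -1 - 2)) = -77/(-59) = -77*(-1/59) = 77/59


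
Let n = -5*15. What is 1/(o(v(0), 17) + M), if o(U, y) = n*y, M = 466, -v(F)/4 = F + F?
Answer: -1/809 ≈ -0.0012361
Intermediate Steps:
v(F) = -8*F (v(F) = -4*(F + F) = -8*F)
n = -75
o(U, y) = -75*y
1/(o(v(0), 17) + M) = 1/(-75*17 + 466) = 1/(-1275 + 466) = 1/(-809) = -1/809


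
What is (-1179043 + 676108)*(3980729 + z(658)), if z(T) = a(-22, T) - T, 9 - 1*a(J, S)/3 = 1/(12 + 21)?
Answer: -22019035960995/11 ≈ -2.0017e+12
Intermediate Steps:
a(J, S) = 296/11 (a(J, S) = 27 - 3/(12 + 21) = 27 - 3/33 = 27 - 3*1/33 = 27 - 1/11 = 296/11)
z(T) = 296/11 - T
(-1179043 + 676108)*(3980729 + z(658)) = (-1179043 + 676108)*(3980729 + (296/11 - 1*658)) = -502935*(3980729 + (296/11 - 658)) = -502935*(3980729 - 6942/11) = -502935*43781077/11 = -22019035960995/11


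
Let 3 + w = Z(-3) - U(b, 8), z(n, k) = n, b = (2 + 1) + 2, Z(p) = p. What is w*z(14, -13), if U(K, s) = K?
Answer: -154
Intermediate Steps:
b = 5 (b = 3 + 2 = 5)
w = -11 (w = -3 + (-3 - 1*5) = -3 + (-3 - 5) = -3 - 8 = -11)
w*z(14, -13) = -11*14 = -154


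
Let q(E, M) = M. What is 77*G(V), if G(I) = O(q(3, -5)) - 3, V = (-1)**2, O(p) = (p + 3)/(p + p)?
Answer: -1078/5 ≈ -215.60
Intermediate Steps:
O(p) = (3 + p)/(2*p) (O(p) = (3 + p)/((2*p)) = (3 + p)*(1/(2*p)) = (3 + p)/(2*p))
V = 1
G(I) = -14/5 (G(I) = (1/2)*(3 - 5)/(-5) - 3 = (1/2)*(-1/5)*(-2) - 3 = 1/5 - 3 = -14/5)
77*G(V) = 77*(-14/5) = -1078/5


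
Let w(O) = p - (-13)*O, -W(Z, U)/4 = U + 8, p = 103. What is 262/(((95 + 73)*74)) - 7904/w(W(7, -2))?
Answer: 2587297/68376 ≈ 37.839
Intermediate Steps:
W(Z, U) = -32 - 4*U (W(Z, U) = -4*(U + 8) = -4*(8 + U) = -32 - 4*U)
w(O) = 103 + 13*O (w(O) = 103 - (-13)*O = 103 + 13*O)
262/(((95 + 73)*74)) - 7904/w(W(7, -2)) = 262/(((95 + 73)*74)) - 7904/(103 + 13*(-32 - 4*(-2))) = 262/((168*74)) - 7904/(103 + 13*(-32 + 8)) = 262/12432 - 7904/(103 + 13*(-24)) = 262*(1/12432) - 7904/(103 - 312) = 131/6216 - 7904/(-209) = 131/6216 - 7904*(-1/209) = 131/6216 + 416/11 = 2587297/68376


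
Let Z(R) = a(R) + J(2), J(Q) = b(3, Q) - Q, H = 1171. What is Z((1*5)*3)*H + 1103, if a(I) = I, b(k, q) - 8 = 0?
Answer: 25694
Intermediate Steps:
b(k, q) = 8 (b(k, q) = 8 + 0 = 8)
J(Q) = 8 - Q
Z(R) = 6 + R (Z(R) = R + (8 - 1*2) = R + (8 - 2) = R + 6 = 6 + R)
Z((1*5)*3)*H + 1103 = (6 + (1*5)*3)*1171 + 1103 = (6 + 5*3)*1171 + 1103 = (6 + 15)*1171 + 1103 = 21*1171 + 1103 = 24591 + 1103 = 25694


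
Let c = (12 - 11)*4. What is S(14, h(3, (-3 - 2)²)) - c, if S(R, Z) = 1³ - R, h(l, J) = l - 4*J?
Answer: -17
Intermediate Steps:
S(R, Z) = 1 - R
c = 4 (c = 1*4 = 4)
S(14, h(3, (-3 - 2)²)) - c = (1 - 1*14) - 1*4 = (1 - 14) - 4 = -13 - 4 = -17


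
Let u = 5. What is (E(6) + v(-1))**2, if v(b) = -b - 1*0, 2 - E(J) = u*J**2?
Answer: 31329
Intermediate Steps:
E(J) = 2 - 5*J**2
v(b) = -b (v(b) = -b + 0 = -b)
(E(6) + v(-1))**2 = ((2 - 5*6**2) - 1*(-1))**2 = ((2 - 5*36) + 1)**2 = ((2 - 180) + 1)**2 = (-178 + 1)**2 = (-177)**2 = 31329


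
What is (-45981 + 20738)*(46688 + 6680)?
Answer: -1347168424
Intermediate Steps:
(-45981 + 20738)*(46688 + 6680) = -25243*53368 = -1347168424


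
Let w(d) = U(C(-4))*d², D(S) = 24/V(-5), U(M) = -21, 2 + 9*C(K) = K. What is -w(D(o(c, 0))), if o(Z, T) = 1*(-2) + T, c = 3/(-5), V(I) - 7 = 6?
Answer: 12096/169 ≈ 71.574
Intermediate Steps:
C(K) = -2/9 + K/9
V(I) = 13 (V(I) = 7 + 6 = 13)
c = -⅗ (c = 3*(-⅕) = -⅗ ≈ -0.60000)
o(Z, T) = -2 + T
D(S) = 24/13
w(d) = -21*d²
-w(D(o(c, 0))) = -(-21)*(24/13)² = -(-21)*576/169 = -1*(-12096/169) = 12096/169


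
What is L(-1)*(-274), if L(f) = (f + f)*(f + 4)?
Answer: 1644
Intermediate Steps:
L(f) = 2*f*(4 + f) (L(f) = (2*f)*(4 + f) = 2*f*(4 + f))
L(-1)*(-274) = (2*(-1)*(4 - 1))*(-274) = (2*(-1)*3)*(-274) = -6*(-274) = 1644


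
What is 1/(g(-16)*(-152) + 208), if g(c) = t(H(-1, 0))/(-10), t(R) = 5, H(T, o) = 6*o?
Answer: 1/284 ≈ 0.0035211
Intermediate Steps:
g(c) = -½ (g(c) = 5/(-10) = 5*(-⅒) = -½)
1/(g(-16)*(-152) + 208) = 1/(-½*(-152) + 208) = 1/(76 + 208) = 1/284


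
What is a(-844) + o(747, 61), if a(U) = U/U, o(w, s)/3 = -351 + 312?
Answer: -116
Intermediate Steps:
o(w, s) = -117 (o(w, s) = 3*(-351 + 312) = 3*(-39) = -117)
a(U) = 1
a(-844) + o(747, 61) = 1 - 117 = -116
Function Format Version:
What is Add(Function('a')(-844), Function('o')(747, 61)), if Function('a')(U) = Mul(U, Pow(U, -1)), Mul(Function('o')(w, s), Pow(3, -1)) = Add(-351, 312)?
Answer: -116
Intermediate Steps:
Function('o')(w, s) = -117 (Function('o')(w, s) = Mul(3, Add(-351, 312)) = Mul(3, -39) = -117)
Function('a')(U) = 1
Add(Function('a')(-844), Function('o')(747, 61)) = Add(1, -117) = -116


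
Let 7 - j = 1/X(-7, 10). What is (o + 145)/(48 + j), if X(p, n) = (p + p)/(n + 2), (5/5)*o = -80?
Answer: 455/391 ≈ 1.1637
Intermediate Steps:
o = -80
X(p, n) = 2*p/(2 + n) (X(p, n) = (2*p)/(2 + n) = 2*p/(2 + n))
j = 55/7 (j = 7 - 1/(2*(-7)/(2 + 10)) = 7 - 1/(2*(-7)/12) = 7 - 1/(2*(-7)*(1/12)) = 7 - 1/(-7/6) = 7 - 1*(-6/7) = 7 + 6/7 = 55/7 ≈ 7.8571)
(o + 145)/(48 + j) = (-80 + 145)/(48 + 55/7) = 65/(391/7) = 65*(7/391) = 455/391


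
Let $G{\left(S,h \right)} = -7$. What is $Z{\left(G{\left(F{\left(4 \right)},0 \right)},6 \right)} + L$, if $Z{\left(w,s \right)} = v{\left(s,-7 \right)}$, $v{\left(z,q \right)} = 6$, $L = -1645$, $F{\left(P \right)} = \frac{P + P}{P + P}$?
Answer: $-1639$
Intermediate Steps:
$F{\left(P \right)} = 1$ ($F{\left(P \right)} = \frac{2 P}{2 P} = 2 P \frac{1}{2 P} = 1$)
$Z{\left(w,s \right)} = 6$
$Z{\left(G{\left(F{\left(4 \right)},0 \right)},6 \right)} + L = 6 - 1645 = -1639$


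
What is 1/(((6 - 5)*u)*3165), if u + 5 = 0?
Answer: -1/15825 ≈ -6.3191e-5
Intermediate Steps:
u = -5 (u = -5 + 0 = -5)
1/(((6 - 5)*u)*3165) = 1/(((6 - 5)*(-5))*3165) = 1/((1*(-5))*3165) = 1/(-5*3165) = 1/(-15825) = -1/15825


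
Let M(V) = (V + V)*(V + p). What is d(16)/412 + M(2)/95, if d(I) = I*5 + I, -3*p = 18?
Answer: 632/9785 ≈ 0.064589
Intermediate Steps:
p = -6 (p = -⅓*18 = -6)
d(I) = 6*I (d(I) = 5*I + I = 6*I)
M(V) = 2*V*(-6 + V) (M(V) = (V + V)*(V - 6) = (2*V)*(-6 + V) = 2*V*(-6 + V))
d(16)/412 + M(2)/95 = (6*16)/412 + (2*2*(-6 + 2))/95 = 96*(1/412) + (2*2*(-4))*(1/95) = 24/103 - 16*1/95 = 24/103 - 16/95 = 632/9785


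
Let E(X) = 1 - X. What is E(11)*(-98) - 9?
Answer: 971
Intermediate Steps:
E(11)*(-98) - 9 = (1 - 1*11)*(-98) - 9 = (1 - 11)*(-98) - 9 = -10*(-98) - 9 = 980 - 9 = 971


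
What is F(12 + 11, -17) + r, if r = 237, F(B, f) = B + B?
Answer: 283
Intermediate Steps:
F(B, f) = 2*B
F(12 + 11, -17) + r = 2*(12 + 11) + 237 = 2*23 + 237 = 46 + 237 = 283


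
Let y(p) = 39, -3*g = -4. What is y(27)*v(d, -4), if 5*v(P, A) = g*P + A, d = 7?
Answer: 208/5 ≈ 41.600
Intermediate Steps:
g = 4/3 (g = -1/3*(-4) = 4/3 ≈ 1.3333)
v(P, A) = A/5 + 4*P/15 (v(P, A) = (4*P/3 + A)/5 = (A + 4*P/3)/5 = A/5 + 4*P/15)
y(27)*v(d, -4) = 39*((1/5)*(-4) + (4/15)*7) = 39*(-4/5 + 28/15) = 39*(16/15) = 208/5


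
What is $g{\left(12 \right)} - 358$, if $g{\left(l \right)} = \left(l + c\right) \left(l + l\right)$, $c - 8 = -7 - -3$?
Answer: $26$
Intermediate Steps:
$c = 4$ ($c = 8 - 4 = 4$)
$g{\left(l \right)} = 2 l \left(4 + l\right)$ ($g{\left(l \right)} = \left(l + 4\right) \left(l + l\right) = \left(4 + l\right) 2 l = 2 l \left(4 + l\right)$)
$g{\left(12 \right)} - 358 = 2 \cdot 12 \left(4 + 12\right) - 358 = 2 \cdot 12 \cdot 16 - 358 = 384 - 358 = 26$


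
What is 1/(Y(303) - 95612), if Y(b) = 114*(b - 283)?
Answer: -1/93332 ≈ -1.0714e-5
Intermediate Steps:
Y(b) = -32262 + 114*b (Y(b) = 114*(-283 + b) = -32262 + 114*b)
1/(Y(303) - 95612) = 1/((-32262 + 114*303) - 95612) = 1/((-32262 + 34542) - 95612) = 1/(2280 - 95612) = 1/(-93332) = -1/93332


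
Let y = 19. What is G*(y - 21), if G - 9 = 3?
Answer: -24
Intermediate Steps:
G = 12 (G = 9 + 3 = 12)
G*(y - 21) = 12*(19 - 21) = 12*(-2) = -24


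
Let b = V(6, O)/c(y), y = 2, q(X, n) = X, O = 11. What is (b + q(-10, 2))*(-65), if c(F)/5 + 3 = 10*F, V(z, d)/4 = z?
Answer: 10738/17 ≈ 631.65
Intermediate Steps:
V(z, d) = 4*z
c(F) = -15 + 50*F (c(F) = -15 + 5*(10*F) = -15 + 50*F)
b = 24/85 (b = (4*6)/(-15 + 50*2) = 24/(-15 + 100) = 24/85 ≈ 0.28235)
(b + q(-10, 2))*(-65) = (24/85 - 10)*(-65) = -826/85*(-65) = 10738/17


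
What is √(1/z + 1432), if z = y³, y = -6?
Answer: √1855866/36 ≈ 37.842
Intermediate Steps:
z = -216 (z = (-6)³ = -216)
√(1/z + 1432) = √(1/(-216) + 1432) = √(-1/216 + 1432) = √(309311/216) = √1855866/36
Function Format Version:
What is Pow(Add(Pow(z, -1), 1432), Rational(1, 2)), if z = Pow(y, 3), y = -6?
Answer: Mul(Rational(1, 36), Pow(1855866, Rational(1, 2))) ≈ 37.842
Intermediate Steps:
z = -216 (z = Pow(-6, 3) = -216)
Pow(Add(Pow(z, -1), 1432), Rational(1, 2)) = Pow(Add(Pow(-216, -1), 1432), Rational(1, 2)) = Pow(Add(Rational(-1, 216), 1432), Rational(1, 2)) = Pow(Rational(309311, 216), Rational(1, 2)) = Mul(Rational(1, 36), Pow(1855866, Rational(1, 2)))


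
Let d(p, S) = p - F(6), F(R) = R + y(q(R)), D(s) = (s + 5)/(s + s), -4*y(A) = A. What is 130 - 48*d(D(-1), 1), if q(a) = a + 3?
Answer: 406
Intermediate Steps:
q(a) = 3 + a
y(A) = -A/4
D(s) = (5 + s)/(2*s) (D(s) = (5 + s)/((2*s)) = (5 + s)*(1/(2*s)) = (5 + s)/(2*s))
F(R) = -¾ + 3*R/4 (F(R) = R - (3 + R)/4 = R + (-¾ - R/4) = -¾ + 3*R/4)
d(p, S) = -15/4 + p (d(p, S) = p - (-¾ + (¾)*6) = p - (-¾ + 9/2) = p - 1*15/4 = p - 15/4 = -15/4 + p)
130 - 48*d(D(-1), 1) = 130 - 48*(-15/4 + (½)*(5 - 1)/(-1)) = 130 - 48*(-15/4 + (½)*(-1)*4) = 130 - 48*(-15/4 - 2) = 130 - 48*(-23/4) = 130 + 276 = 406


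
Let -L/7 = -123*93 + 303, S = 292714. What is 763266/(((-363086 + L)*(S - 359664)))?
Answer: 381633/9544860650 ≈ 3.9983e-5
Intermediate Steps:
L = 77952 (L = -7*(-123*93 + 303) = -7*(-11439 + 303) = -7*(-11136) = 77952)
763266/(((-363086 + L)*(S - 359664))) = 763266/(((-363086 + 77952)*(292714 - 359664))) = 763266/((-285134*(-66950))) = 763266/19089721300 = 763266*(1/19089721300) = 381633/9544860650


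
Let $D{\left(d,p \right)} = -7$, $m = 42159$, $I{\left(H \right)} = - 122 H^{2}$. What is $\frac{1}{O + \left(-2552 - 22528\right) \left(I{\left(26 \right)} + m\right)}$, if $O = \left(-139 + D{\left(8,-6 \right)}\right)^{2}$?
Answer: $\frac{1}{1011071356} \approx 9.8905 \cdot 10^{-10}$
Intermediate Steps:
$O = 21316$ ($O = \left(-139 - 7\right)^{2} = \left(-146\right)^{2} = 21316$)
$\frac{1}{O + \left(-2552 - 22528\right) \left(I{\left(26 \right)} + m\right)} = \frac{1}{21316 + \left(-2552 - 22528\right) \left(- 122 \cdot 26^{2} + 42159\right)} = \frac{1}{21316 - 25080 \left(\left(-122\right) 676 + 42159\right)} = \frac{1}{21316 - 25080 \left(-82472 + 42159\right)} = \frac{1}{21316 - -1011050040} = \frac{1}{21316 + 1011050040} = \frac{1}{1011071356}$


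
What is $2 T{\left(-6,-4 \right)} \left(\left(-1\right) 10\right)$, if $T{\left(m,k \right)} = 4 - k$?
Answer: $-160$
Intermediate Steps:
$2 T{\left(-6,-4 \right)} \left(\left(-1\right) 10\right) = 2 \left(4 - -4\right) \left(\left(-1\right) 10\right) = 2 \left(4 + 4\right) \left(-10\right) = 2 \cdot 8 \left(-10\right) = 16 \left(-10\right) = -160$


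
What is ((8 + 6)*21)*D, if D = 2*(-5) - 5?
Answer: -4410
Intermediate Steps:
D = -15 (D = -10 - 5 = -15)
((8 + 6)*21)*D = ((8 + 6)*21)*(-15) = (14*21)*(-15) = 294*(-15) = -4410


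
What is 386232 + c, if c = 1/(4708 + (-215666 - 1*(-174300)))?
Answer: 14158492655/36658 ≈ 3.8623e+5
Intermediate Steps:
c = -1/36658 (c = 1/(4708 + (-215666 + 174300)) = 1/(4708 - 41366) = 1/(-36658) = -1/36658 ≈ -2.7279e-5)
386232 + c = 386232 - 1/36658 = 14158492655/36658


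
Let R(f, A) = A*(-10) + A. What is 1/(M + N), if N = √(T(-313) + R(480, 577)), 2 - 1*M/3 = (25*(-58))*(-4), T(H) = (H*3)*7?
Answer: -2899/50427167 - I*√11766/302563002 ≈ -5.7489e-5 - 3.5851e-7*I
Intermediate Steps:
R(f, A) = -9*A (R(f, A) = -10*A + A = -9*A)
T(H) = 21*H (T(H) = (3*H)*7 = 21*H)
M = -17394 (M = 6 - 3*25*(-58)*(-4) = 6 - (-4350)*(-4) = 6 - 3*5800 = 6 - 17400 = -17394)
N = I*√11766 (N = √(21*(-313) - 9*577) = √(-6573 - 5193) = √(-11766) = I*√11766 ≈ 108.47*I)
1/(M + N) = 1/(-17394 + I*√11766)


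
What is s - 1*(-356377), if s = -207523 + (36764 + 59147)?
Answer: 244765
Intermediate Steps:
s = -111612 (s = -207523 + 95911 = -111612)
s - 1*(-356377) = -111612 - 1*(-356377) = -111612 + 356377 = 244765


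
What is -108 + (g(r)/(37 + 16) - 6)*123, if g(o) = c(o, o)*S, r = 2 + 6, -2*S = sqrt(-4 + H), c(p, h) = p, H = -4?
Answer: -846 - 984*I*sqrt(2)/53 ≈ -846.0 - 26.256*I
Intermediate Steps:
S = -I*sqrt(2) (S = -sqrt(-4 - 4)/2 = -I*sqrt(2) ≈ -1.4142*I)
r = 8
g(o) = -I*o*sqrt(2) (g(o) = o*(-I*sqrt(2)) = -I*o*sqrt(2))
-108 + (g(r)/(37 + 16) - 6)*123 = -108 + ((-1*I*8*sqrt(2))/(37 + 16) - 6)*123 = -108 + (-8*I*sqrt(2)/53 - 6)*123 = -108 + (-6 - 8*I*sqrt(2)/53)*123 = -108 + (-738 - 984*I*sqrt(2)/53) = -846 - 984*I*sqrt(2)/53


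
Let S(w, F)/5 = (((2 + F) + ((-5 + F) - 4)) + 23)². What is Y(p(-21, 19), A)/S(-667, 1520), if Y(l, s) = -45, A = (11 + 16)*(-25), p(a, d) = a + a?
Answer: -9/9339136 ≈ -9.6369e-7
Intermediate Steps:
p(a, d) = 2*a
A = -675 (A = 27*(-25) = -675)
S(w, F) = 5*(16 + 2*F)² (S(w, F) = 5*(((2 + F) + ((-5 + F) - 4)) + 23)² = 5*(((2 + F) + (-9 + F)) + 23)² = 5*((-7 + 2*F) + 23)² = 5*(16 + 2*F)²)
Y(p(-21, 19), A)/S(-667, 1520) = -45*1/(20*(8 + 1520)²) = -45/(20*1528²) = -45/(20*2334784) = -45/46695680 = -45*1/46695680 = -9/9339136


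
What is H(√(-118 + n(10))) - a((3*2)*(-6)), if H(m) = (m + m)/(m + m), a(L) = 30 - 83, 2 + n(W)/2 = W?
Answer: 54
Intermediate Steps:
n(W) = -4 + 2*W
a(L) = -53
H(m) = 1 (H(m) = (2*m)/((2*m)) = (2*m)*(1/(2*m)) = 1)
H(√(-118 + n(10))) - a((3*2)*(-6)) = 1 - 1*(-53) = 1 + 53 = 54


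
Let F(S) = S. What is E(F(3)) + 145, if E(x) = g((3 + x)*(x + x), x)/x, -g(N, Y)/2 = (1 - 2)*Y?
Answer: 147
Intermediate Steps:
g(N, Y) = 2*Y (g(N, Y) = -2*(1 - 2)*Y = -(-2)*Y = 2*Y)
E(x) = 2 (E(x) = (2*x)/x = 2)
E(F(3)) + 145 = 2 + 145 = 147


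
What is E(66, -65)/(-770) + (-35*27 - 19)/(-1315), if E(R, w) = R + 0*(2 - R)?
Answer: 5959/9205 ≈ 0.64737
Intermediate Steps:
E(R, w) = R (E(R, w) = R + 0 = R)
E(66, -65)/(-770) + (-35*27 - 19)/(-1315) = 66/(-770) + (-35*27 - 19)/(-1315) = 66*(-1/770) + (-945 - 19)*(-1/1315) = -3/35 - 964*(-1/1315) = -3/35 + 964/1315 = 5959/9205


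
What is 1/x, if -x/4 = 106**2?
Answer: -1/44944 ≈ -2.2250e-5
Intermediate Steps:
x = -44944 (x = -4*106**2 = -4*11236 = -44944)
1/x = 1/(-44944) = -1/44944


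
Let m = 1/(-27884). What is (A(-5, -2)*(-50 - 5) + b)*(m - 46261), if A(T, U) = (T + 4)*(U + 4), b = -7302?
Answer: 2319315221550/6971 ≈ 3.3271e+8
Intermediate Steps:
A(T, U) = (4 + T)*(4 + U)
m = -1/27884 ≈ -3.5863e-5
(A(-5, -2)*(-50 - 5) + b)*(m - 46261) = ((16 + 4*(-5) + 4*(-2) - 5*(-2))*(-50 - 5) - 7302)*(-1/27884 - 46261) = ((16 - 20 - 8 + 10)*(-55) - 7302)*(-1289941725/27884) = (-2*(-55) - 7302)*(-1289941725/27884) = (110 - 7302)*(-1289941725/27884) = -7192*(-1289941725/27884) = 2319315221550/6971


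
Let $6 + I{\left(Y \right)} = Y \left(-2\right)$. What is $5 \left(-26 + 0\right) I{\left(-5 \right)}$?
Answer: $-520$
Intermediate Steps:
$I{\left(Y \right)} = -6 - 2 Y$ ($I{\left(Y \right)} = -6 + Y \left(-2\right) = -6 - 2 Y$)
$5 \left(-26 + 0\right) I{\left(-5 \right)} = 5 \left(-26 + 0\right) \left(-6 - -10\right) = 5 \left(- 26 \left(-6 + 10\right)\right) = 5 \left(\left(-26\right) 4\right) = 5 \left(-104\right) = -520$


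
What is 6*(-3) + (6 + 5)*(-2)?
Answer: -40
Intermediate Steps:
6*(-3) + (6 + 5)*(-2) = -18 + 11*(-2) = -18 - 22 = -40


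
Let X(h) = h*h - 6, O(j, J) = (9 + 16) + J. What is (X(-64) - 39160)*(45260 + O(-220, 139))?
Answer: -1593019680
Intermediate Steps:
O(j, J) = 25 + J
X(h) = -6 + h**2 (X(h) = h**2 - 6 = -6 + h**2)
(X(-64) - 39160)*(45260 + O(-220, 139)) = ((-6 + (-64)**2) - 39160)*(45260 + (25 + 139)) = ((-6 + 4096) - 39160)*(45260 + 164) = (4090 - 39160)*45424 = -35070*45424 = -1593019680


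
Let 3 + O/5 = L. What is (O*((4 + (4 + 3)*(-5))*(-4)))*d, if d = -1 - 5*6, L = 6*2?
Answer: -172980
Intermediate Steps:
L = 12
O = 45 (O = -15 + 5*12 = -15 + 60 = 45)
d = -31 (d = -1 - 30 = -31)
(O*((4 + (4 + 3)*(-5))*(-4)))*d = (45*((4 + (4 + 3)*(-5))*(-4)))*(-31) = (45*((4 + 7*(-5))*(-4)))*(-31) = (45*((4 - 35)*(-4)))*(-31) = (45*(-31*(-4)))*(-31) = (45*124)*(-31) = 5580*(-31) = -172980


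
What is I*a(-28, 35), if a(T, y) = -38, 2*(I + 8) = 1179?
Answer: -22097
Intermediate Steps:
I = 1163/2 (I = -8 + (½)*1179 = -8 + 1179/2 = 1163/2 ≈ 581.50)
I*a(-28, 35) = (1163/2)*(-38) = -22097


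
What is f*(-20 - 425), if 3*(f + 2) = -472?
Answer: 212710/3 ≈ 70903.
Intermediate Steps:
f = -478/3 (f = -2 + (⅓)*(-472) = -2 - 472/3 = -478/3 ≈ -159.33)
f*(-20 - 425) = -478*(-20 - 425)/3 = -478/3*(-445) = 212710/3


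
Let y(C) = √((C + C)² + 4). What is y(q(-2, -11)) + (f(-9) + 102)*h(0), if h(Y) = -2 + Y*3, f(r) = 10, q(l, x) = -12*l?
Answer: -224 + 2*√577 ≈ -175.96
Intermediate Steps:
h(Y) = -2 + 3*Y
y(C) = √(4 + 4*C²) (y(C) = √((2*C)² + 4) = √(4*C² + 4) = √(4 + 4*C²))
y(q(-2, -11)) + (f(-9) + 102)*h(0) = 2*√(1 + (-12*(-2))²) + (10 + 102)*(-2 + 3*0) = 2*√(1 + 24²) + 112*(-2 + 0) = 2*√(1 + 576) + 112*(-2) = 2*√577 - 224 = -224 + 2*√577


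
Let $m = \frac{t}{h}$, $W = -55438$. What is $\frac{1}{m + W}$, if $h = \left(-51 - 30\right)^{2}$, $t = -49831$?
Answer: $- \frac{6561}{363778549} \approx -1.8036 \cdot 10^{-5}$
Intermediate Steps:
$h = 6561$ ($h = \left(-81\right)^{2} = 6561$)
$m = - \frac{49831}{6561} \approx -7.595$
$\frac{1}{m + W} = \frac{1}{- \frac{49831}{6561} - 55438} = \frac{1}{- \frac{363778549}{6561}} = - \frac{6561}{363778549}$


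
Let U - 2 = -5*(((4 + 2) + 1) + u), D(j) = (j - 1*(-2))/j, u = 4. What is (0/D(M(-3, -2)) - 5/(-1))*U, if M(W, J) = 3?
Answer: -265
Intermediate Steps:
D(j) = (2 + j)/j (D(j) = (j + 2)/j = (2 + j)/j)
U = -53 (U = 2 - 5*(((4 + 2) + 1) + 4) = 2 - 5*((6 + 1) + 4) = 2 - 5*(7 + 4) = 2 - 5*11 = 2 - 55 = -53)
(0/D(M(-3, -2)) - 5/(-1))*U = (0/(((2 + 3)/3)) - 5/(-1))*(-53) = (0/(((1/3)*5)) - 5*(-1))*(-53) = (0/(5/3) + 5)*(-53) = (0*(3/5) + 5)*(-53) = (0 + 5)*(-53) = 5*(-53) = -265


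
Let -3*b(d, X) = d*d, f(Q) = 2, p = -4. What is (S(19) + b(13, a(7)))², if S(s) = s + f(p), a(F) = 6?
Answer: 11236/9 ≈ 1248.4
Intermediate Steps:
b(d, X) = -d²/3 (b(d, X) = -d*d/3 = -d²/3)
S(s) = 2 + s (S(s) = s + 2 = 2 + s)
(S(19) + b(13, a(7)))² = ((2 + 19) - ⅓*13²)² = (21 - ⅓*169)² = (21 - 169/3)² = (-106/3)² = 11236/9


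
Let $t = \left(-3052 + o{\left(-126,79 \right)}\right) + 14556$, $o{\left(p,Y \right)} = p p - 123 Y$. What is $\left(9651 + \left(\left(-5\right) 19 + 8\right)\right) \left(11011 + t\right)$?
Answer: $274238136$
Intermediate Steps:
$o{\left(p,Y \right)} = p^{2} - 123 Y$
$t = 17663$ ($t = \left(-3052 + \left(\left(-126\right)^{2} - 9717\right)\right) + 14556 = \left(-3052 + \left(15876 - 9717\right)\right) + 14556 = \left(-3052 + 6159\right) + 14556 = 3107 + 14556 = 17663$)
$\left(9651 + \left(\left(-5\right) 19 + 8\right)\right) \left(11011 + t\right) = \left(9651 + \left(\left(-5\right) 19 + 8\right)\right) \left(11011 + 17663\right) = \left(9651 + \left(-95 + 8\right)\right) 28674 = \left(9651 - 87\right) 28674 = 9564 \cdot 28674 = 274238136$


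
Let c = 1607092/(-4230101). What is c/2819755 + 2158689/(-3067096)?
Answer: -25748520161544515527/36583856255047829480 ≈ -0.70382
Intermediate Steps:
c = -1607092/4230101 (c = 1607092*(-1/4230101) = -1607092/4230101 ≈ -0.37992)
c/2819755 + 2158689/(-3067096) = -1607092/4230101/2819755 + 2158689/(-3067096) = -1607092/4230101*1/2819755 + 2158689*(-1/3067096) = -1607092/11927848445255 - 2158689/3067096 = -25748520161544515527/36583856255047829480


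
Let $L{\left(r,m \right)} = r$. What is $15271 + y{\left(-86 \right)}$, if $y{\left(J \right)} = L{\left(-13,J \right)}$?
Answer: $15258$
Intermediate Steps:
$y{\left(J \right)} = -13$
$15271 + y{\left(-86 \right)} = 15271 - 13 = 15258$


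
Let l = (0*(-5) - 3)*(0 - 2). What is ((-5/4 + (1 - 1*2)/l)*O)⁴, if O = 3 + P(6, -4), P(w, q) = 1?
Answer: 83521/81 ≈ 1031.1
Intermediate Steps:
l = 6 (l = (0 - 3)*(-2) = -3*(-2) = 6)
O = 4 (O = 3 + 1 = 4)
((-5/4 + (1 - 1*2)/l)*O)⁴ = ((-5/4 + (1 - 1*2)/6)*4)⁴ = ((-5*¼ + (1 - 2)*(⅙))*4)⁴ = ((-5/4 - 1*⅙)*4)⁴ = ((-5/4 - ⅙)*4)⁴ = (-17/12*4)⁴ = (-17/3)⁴ = 83521/81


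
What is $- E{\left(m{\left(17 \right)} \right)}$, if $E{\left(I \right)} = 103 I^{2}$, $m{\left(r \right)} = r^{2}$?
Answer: $-8602663$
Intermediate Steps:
$- E{\left(m{\left(17 \right)} \right)} = - 103 \left(17^{2}\right)^{2} = - 103 \cdot 289^{2} = - 103 \cdot 83521 = \left(-1\right) 8602663 = -8602663$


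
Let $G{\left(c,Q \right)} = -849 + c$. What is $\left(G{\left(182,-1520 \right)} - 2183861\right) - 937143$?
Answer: $-3121671$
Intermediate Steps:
$\left(G{\left(182,-1520 \right)} - 2183861\right) - 937143 = \left(\left(-849 + 182\right) - 2183861\right) - 937143 = \left(-667 - 2183861\right) - 937143 = -2184528 - 937143 = -3121671$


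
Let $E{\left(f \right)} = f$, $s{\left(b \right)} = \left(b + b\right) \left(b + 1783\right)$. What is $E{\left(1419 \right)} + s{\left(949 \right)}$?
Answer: $5186755$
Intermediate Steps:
$s{\left(b \right)} = 2 b \left(1783 + b\right)$
$E{\left(1419 \right)} + s{\left(949 \right)} = 1419 + 2 \cdot 949 \left(1783 + 949\right) = 1419 + 2 \cdot 949 \cdot 2732 = 1419 + 5185336 = 5186755$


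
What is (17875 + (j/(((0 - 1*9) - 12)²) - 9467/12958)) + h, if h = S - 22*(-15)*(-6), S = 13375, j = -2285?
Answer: 167228987083/5714478 ≈ 29264.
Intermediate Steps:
h = 11395 (h = 13375 - 22*(-15)*(-6) = 13375 - (-330)*(-6) = 13375 - 1*1980 = 13375 - 1980 = 11395)
(17875 + (j/(((0 - 1*9) - 12)²) - 9467/12958)) + h = (17875 + (-2285/((0 - 1*9) - 12)² - 9467/12958)) + 11395 = (17875 + (-2285/((0 - 9) - 12)² - 9467*1/12958)) + 11395 = (17875 + (-2285/(-9 - 12)² - 9467/12958)) + 11395 = (17875 + (-2285/((-21)²) - 9467/12958)) + 11395 = (17875 + (-2285/441 - 9467/12958)) + 11395 = (17875 - 33783977/5714478) + 11395 = 102112510273/5714478 + 11395 = 167228987083/5714478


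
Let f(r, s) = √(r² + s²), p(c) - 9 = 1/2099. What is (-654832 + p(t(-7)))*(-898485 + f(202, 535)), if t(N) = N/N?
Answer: 1234943801083860/2099 - 1374473476*√327029/2099 ≈ 5.8797e+11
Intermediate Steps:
t(N) = 1
p(c) = 18892/2099 (p(c) = 9 + 1/2099 = 18892/2099)
(-654832 + p(t(-7)))*(-898485 + f(202, 535)) = (-654832 + 18892/2099)*(-898485 + √(202² + 535²)) = -1374473476*(-898485 + √(40804 + 286225))/2099 = -1374473476*(-898485 + √327029)/2099 = 1234943801083860/2099 - 1374473476*√327029/2099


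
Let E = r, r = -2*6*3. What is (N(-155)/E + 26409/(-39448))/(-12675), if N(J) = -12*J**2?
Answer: -947658973/1500010200 ≈ -0.63177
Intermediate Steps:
r = -36 (r = -12*3 = -36)
E = -36
(N(-155)/E + 26409/(-39448))/(-12675) = (-12*(-155)**2/(-36) + 26409/(-39448))/(-12675) = (-12*24025*(-1/36) + 26409*(-1/39448))*(-1/12675) = (-288300*(-1/36) - 26409/39448)*(-1/12675) = (24025/3 - 26409/39448)*(-1/12675) = (947658973/118344)*(-1/12675) = -947658973/1500010200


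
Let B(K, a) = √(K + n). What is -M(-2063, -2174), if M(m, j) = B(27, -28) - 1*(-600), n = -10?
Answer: -600 - √17 ≈ -604.12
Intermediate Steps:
B(K, a) = √(-10 + K) (B(K, a) = √(K - 10) = √(-10 + K))
M(m, j) = 600 + √17 (M(m, j) = √(-10 + 27) - 1*(-600) = √17 + 600 = 600 + √17)
-M(-2063, -2174) = -(600 + √17) = -600 - √17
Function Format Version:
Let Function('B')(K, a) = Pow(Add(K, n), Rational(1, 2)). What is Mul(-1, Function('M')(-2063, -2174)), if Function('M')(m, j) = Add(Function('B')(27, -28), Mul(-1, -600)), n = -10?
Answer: Add(-600, Mul(-1, Pow(17, Rational(1, 2)))) ≈ -604.12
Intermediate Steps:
Function('B')(K, a) = Pow(Add(-10, K), Rational(1, 2)) (Function('B')(K, a) = Pow(Add(K, -10), Rational(1, 2)) = Pow(Add(-10, K), Rational(1, 2)))
Function('M')(m, j) = Add(600, Pow(17, Rational(1, 2))) (Function('M')(m, j) = Add(Pow(Add(-10, 27), Rational(1, 2)), Mul(-1, -600)) = Add(Pow(17, Rational(1, 2)), 600) = Add(600, Pow(17, Rational(1, 2))))
Mul(-1, Function('M')(-2063, -2174)) = Mul(-1, Add(600, Pow(17, Rational(1, 2)))) = Add(-600, Mul(-1, Pow(17, Rational(1, 2))))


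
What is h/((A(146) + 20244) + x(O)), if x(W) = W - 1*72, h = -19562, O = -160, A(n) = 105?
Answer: -19562/20117 ≈ -0.97241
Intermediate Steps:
x(W) = -72 + W (x(W) = W - 72 = -72 + W)
h/((A(146) + 20244) + x(O)) = -19562/((105 + 20244) + (-72 - 160)) = -19562/(20349 - 232) = -19562/20117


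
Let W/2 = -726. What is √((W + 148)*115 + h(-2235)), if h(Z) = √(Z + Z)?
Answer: √(-149960 + I*√4470) ≈ 0.0863 + 387.25*I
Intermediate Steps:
W = -1452 (W = 2*(-726) = -1452)
h(Z) = √2*√Z (h(Z) = √(2*Z) = √2*√Z)
√((W + 148)*115 + h(-2235)) = √((-1452 + 148)*115 + √2*√(-2235)) = √(-1304*115 + √2*(I*√2235)) = √(-149960 + I*√4470)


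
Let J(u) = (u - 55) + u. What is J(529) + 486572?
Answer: 487575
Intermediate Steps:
J(u) = -55 + 2*u (J(u) = (-55 + u) + u = -55 + 2*u)
J(529) + 486572 = (-55 + 2*529) + 486572 = (-55 + 1058) + 486572 = 1003 + 486572 = 487575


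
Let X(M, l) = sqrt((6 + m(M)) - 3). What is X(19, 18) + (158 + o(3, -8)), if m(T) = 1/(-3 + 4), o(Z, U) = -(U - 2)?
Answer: 170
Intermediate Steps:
o(Z, U) = 2 - U (o(Z, U) = -(-2 + U) = 2 - U)
m(T) = 1 (m(T) = 1/1 = 1)
X(M, l) = 2 (X(M, l) = sqrt((6 + 1) - 3) = sqrt(7 - 3) = sqrt(4) = 2)
X(19, 18) + (158 + o(3, -8)) = 2 + (158 + (2 - 1*(-8))) = 2 + (158 + (2 + 8)) = 2 + (158 + 10) = 2 + 168 = 170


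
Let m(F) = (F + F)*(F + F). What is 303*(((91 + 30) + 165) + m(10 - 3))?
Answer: 146046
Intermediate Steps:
m(F) = 4*F² (m(F) = (2*F)*(2*F) = 4*F²)
303*(((91 + 30) + 165) + m(10 - 3)) = 303*(((91 + 30) + 165) + 4*(10 - 3)²) = 303*((121 + 165) + 4*7²) = 303*(286 + 4*49) = 303*(286 + 196) = 303*482 = 146046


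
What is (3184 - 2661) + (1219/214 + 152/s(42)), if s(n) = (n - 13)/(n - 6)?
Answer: 4452097/6206 ≈ 717.39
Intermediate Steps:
s(n) = (-13 + n)/(-6 + n)
(3184 - 2661) + (1219/214 + 152/s(42)) = (3184 - 2661) + (1219/214 + 152/(((-13 + 42)/(-6 + 42)))) = 523 + (1219*(1/214) + 152/((29/36))) = 523 + (1219/214 + 152/(((1/36)*29))) = 523 + (1219/214 + 152/(29/36)) = 523 + (1219/214 + 152*(36/29)) = 523 + (1219/214 + 5472/29) = 523 + 1206359/6206 = 4452097/6206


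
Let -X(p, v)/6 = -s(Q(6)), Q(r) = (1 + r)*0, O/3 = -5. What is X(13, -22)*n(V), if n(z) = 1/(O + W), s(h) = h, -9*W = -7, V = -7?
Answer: 0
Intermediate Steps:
O = -15 (O = 3*(-5) = -15)
Q(r) = 0
W = 7/9 (W = -⅑*(-7) = 7/9 ≈ 0.77778)
n(z) = -9/128 (n(z) = 1/(-15 + 7/9) = 1/(-128/9) = -9/128)
X(p, v) = 0 (X(p, v) = -(-6)*0 = -6*0 = 0)
X(13, -22)*n(V) = 0*(-9/128) = 0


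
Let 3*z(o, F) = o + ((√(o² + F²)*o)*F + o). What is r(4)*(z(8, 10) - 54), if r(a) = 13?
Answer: -1898/3 + 2080*√41/3 ≈ 3806.8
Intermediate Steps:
z(o, F) = 2*o/3 + F*o*√(F² + o²)/3 (z(o, F) = (o + ((√(o² + F²)*o)*F + o))/3 = (o + ((√(F² + o²)*o)*F + o))/3 = (o + ((o*√(F² + o²))*F + o))/3 = (o + (F*o*√(F² + o²) + o))/3 = (o + (o + F*o*√(F² + o²)))/3 = (2*o + F*o*√(F² + o²))/3 = 2*o/3 + F*o*√(F² + o²)/3)
r(4)*(z(8, 10) - 54) = 13*((⅓)*8*(2 + 10*√(10² + 8²)) - 54) = 13*((⅓)*8*(2 + 10*√(100 + 64)) - 54) = 13*((⅓)*8*(2 + 10*√164) - 54) = 13*((⅓)*8*(2 + 10*(2*√41)) - 54) = 13*((⅓)*8*(2 + 20*√41) - 54) = 13*((16/3 + 160*√41/3) - 54) = 13*(-146/3 + 160*√41/3) = -1898/3 + 2080*√41/3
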